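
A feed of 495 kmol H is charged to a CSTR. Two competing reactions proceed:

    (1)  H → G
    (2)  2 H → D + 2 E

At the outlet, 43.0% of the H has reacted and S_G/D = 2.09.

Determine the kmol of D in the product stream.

52 kmol

Conversion of H: H consumed = 0.43 × 495 = 212.8 kmol = 1ξ₁ + 2ξ₂.
Selectivity: 1ξ₁ / (1ξ₂) = 2.09 → ξ₁ = 2.09 ξ₂.
Substitute: (1·2.09 + 2) ξ₂ = 212.8 → ξ₂ = 52.04 kmol, ξ₁ = 108.8 kmol.
Outlet amounts (n = n₀ + Σ ν·ξ):
  H: 495 − 1(108.8) − 2(52.04) = 282.1
  G: 0 + 1(108.8) = 108.8
  D: 0 + 1(52.04) = 52.04
  E: 0 + 2(52.04) = 104.1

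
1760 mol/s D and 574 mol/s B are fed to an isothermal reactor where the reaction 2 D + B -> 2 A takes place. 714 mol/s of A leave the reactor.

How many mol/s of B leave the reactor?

For A: n = n₀ + 2ξ → 714 = 0 + 2ξ, giving ξ = 357 mol/s.
Outlet amounts (n = n₀ + ν ξ):
  D: 1760 − 2(357) = 1046
  B: 574 − 1(357) = 217
  A: 0 + 2(357) = 714

217 mol/s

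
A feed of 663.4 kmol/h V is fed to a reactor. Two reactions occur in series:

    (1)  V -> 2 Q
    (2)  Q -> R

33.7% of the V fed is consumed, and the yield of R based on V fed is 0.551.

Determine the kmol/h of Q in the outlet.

Conversion of V: V consumed = 1ξ₁ = 0.337 × 663.4 → ξ₁ = 223.6 kmol/h.
Yield of R: 1ξ₂ / 663.4 = 0.551 → ξ₂ = 365.5 kmol/h.
Outlet amounts (n = n₀ + Σ ν·ξ):
  V: 663.4 − 1(223.6) = 439.8
  Q: 0 + 2(223.6) − 1(365.5) = 81.6
  R: 0 + 1(365.5) = 365.5

81.6 kmol/h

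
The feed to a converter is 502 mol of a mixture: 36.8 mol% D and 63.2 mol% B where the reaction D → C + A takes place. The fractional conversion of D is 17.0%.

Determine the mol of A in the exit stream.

31.4 mol

D reacted = 0.17 × 184.7 = 31.41 mol; ν_D = −1, so ξ = 31.41/1 = 31.41 mol.
Outlet amounts (n = n₀ + ν ξ):
  D: 184.7 − 1(31.41) = 153.3
  C: 0 + 1(31.41) = 31.41
  A: 0 + 1(31.41) = 31.41
  B: 317.3 (inert)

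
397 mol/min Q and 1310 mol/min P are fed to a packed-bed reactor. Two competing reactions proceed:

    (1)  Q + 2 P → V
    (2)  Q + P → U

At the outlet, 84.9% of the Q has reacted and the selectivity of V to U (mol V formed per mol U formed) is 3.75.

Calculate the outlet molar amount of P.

Conversion of Q: Q consumed = 0.849 × 397 = 337.1 mol/min = 1ξ₁ + 1ξ₂.
Selectivity: 1ξ₁ / (1ξ₂) = 3.75 → ξ₁ = 3.75 ξ₂.
Substitute: (1·3.75 + 1) ξ₂ = 337.1 → ξ₂ = 70.96 mol/min, ξ₁ = 266.1 mol/min.
Outlet amounts (n = n₀ + Σ ν·ξ):
  Q: 397 − 1(266.1) − 1(70.96) = 59.95
  P: 1310 − 2(266.1) − 1(70.96) = 706.9
  V: 0 + 1(266.1) = 266.1
  U: 0 + 1(70.96) = 70.96

707 mol/min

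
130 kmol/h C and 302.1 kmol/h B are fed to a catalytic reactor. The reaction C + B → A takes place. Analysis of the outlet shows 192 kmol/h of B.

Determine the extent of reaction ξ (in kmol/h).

ξ = 110 kmol/h

For B: n = n₀ − 1ξ → 192 = 302.1 − 1ξ, giving ξ = 110.1 kmol/h.
Outlet amounts (n = n₀ + ν ξ):
  C: 130 − 1(110.1) = 19.9
  B: 302.1 − 1(110.1) = 192
  A: 0 + 1(110.1) = 110.1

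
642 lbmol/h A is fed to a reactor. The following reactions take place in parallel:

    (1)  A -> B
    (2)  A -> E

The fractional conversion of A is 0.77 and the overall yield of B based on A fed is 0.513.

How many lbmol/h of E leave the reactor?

165 lbmol/h

Yield of B: 1ξ₁ / 642 = 0.513 → ξ₁ = 329.3 lbmol/h.
Conversion of A: 1ξ₁ + 1ξ₂ = 0.77 × 642 = 494.3 → ξ₂ = 165 lbmol/h.
Outlet amounts (n = n₀ + Σ ν·ξ):
  A: 642 − 1(329.3) − 1(165) = 147.7
  B: 0 + 1(329.3) = 329.3
  E: 0 + 1(165) = 165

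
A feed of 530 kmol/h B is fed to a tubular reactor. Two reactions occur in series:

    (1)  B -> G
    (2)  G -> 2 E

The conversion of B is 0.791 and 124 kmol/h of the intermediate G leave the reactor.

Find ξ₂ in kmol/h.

Conversion of B: B consumed = 1ξ₁ = 0.791 × 530 → ξ₁ = 419.2 kmol/h.
G balance: n_G = 0 + 1ξ₁ − 1ξ₂ = 124 → ξ₂ = (1·419.2 − 124)/1 = 295.2 kmol/h.
Outlet amounts (n = n₀ + Σ ν·ξ):
  B: 530 − 1(419.2) = 110.8
  G: 0 + 1(419.2) − 1(295.2) = 124
  E: 0 + 2(295.2) = 590.5

ξ₂ = 295 kmol/h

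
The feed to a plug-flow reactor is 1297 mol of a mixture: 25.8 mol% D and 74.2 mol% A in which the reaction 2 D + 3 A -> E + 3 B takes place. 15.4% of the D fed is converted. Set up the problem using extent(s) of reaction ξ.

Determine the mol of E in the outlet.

D reacted = 0.154 × 334.6 = 51.53 mol; ν_D = −2, so ξ = 51.53/2 = 25.77 mol.
Outlet amounts (n = n₀ + ν ξ):
  D: 334.6 − 2(25.77) = 283.1
  A: 962.4 − 3(25.77) = 885.1
  E: 0 + 1(25.77) = 25.77
  B: 0 + 3(25.77) = 77.3

25.8 mol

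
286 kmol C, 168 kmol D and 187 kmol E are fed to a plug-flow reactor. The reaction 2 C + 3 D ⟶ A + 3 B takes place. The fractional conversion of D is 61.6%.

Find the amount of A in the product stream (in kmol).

34.5 kmol

D reacted = 0.616 × 168 = 103.5 kmol; ν_D = −3, so ξ = 103.5/3 = 34.5 kmol.
Outlet amounts (n = n₀ + ν ξ):
  C: 286 − 2(34.5) = 217
  D: 168 − 3(34.5) = 64.51
  A: 0 + 1(34.5) = 34.5
  B: 0 + 3(34.5) = 103.5
  E: 187 (inert)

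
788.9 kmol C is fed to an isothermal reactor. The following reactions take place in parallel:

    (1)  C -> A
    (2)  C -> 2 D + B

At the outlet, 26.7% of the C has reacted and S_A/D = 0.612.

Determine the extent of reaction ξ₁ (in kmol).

ξ₁ = 116 kmol

Conversion of C: C consumed = 0.267 × 788.9 = 210.6 kmol = 1ξ₁ + 1ξ₂.
Selectivity: 1ξ₁ / (2ξ₂) = 0.612 → ξ₁ = 1.224 ξ₂.
Substitute: (1·1.224 + 1) ξ₂ = 210.6 → ξ₂ = 94.71 kmol, ξ₁ = 115.9 kmol.
Outlet amounts (n = n₀ + Σ ν·ξ):
  C: 788.9 − 1(115.9) − 1(94.71) = 578.3
  A: 0 + 1(115.9) = 115.9
  D: 0 + 2(94.71) = 189.4
  B: 0 + 1(94.71) = 94.71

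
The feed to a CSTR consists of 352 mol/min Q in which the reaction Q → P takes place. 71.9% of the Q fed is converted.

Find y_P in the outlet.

Q reacted = 0.719 × 352 = 253.1 mol/min; ν_Q = −1, so ξ = 253.1/1 = 253.1 mol/min.
Outlet amounts (n = n₀ + ν ξ):
  Q: 352 − 1(253.1) = 98.91
  P: 0 + 1(253.1) = 253.1
Total out = 352 mol/min; y_P = 253.1 / 352 = 0.719.

0.719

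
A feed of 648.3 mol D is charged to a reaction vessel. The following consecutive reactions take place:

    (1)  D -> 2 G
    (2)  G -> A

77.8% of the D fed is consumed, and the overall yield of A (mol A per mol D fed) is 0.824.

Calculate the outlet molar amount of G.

Conversion of D: D consumed = 1ξ₁ = 0.778 × 648.3 → ξ₁ = 504.4 mol.
Yield of A: 1ξ₂ / 648.3 = 0.824 → ξ₂ = 534.2 mol.
Outlet amounts (n = n₀ + Σ ν·ξ):
  D: 648.3 − 1(504.4) = 143.9
  G: 0 + 2(504.4) − 1(534.2) = 474.6
  A: 0 + 1(534.2) = 534.2

475 mol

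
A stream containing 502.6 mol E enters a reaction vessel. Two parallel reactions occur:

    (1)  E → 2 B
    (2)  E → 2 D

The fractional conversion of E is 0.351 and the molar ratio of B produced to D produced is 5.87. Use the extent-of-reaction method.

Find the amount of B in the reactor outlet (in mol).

301 mol

Conversion of E: E consumed = 0.351 × 502.6 = 176.4 mol = 1ξ₁ + 1ξ₂.
Selectivity: 2ξ₁ / (2ξ₂) = 5.87 → ξ₁ = 5.87 ξ₂.
Substitute: (1·5.87 + 1) ξ₂ = 176.4 → ξ₂ = 25.68 mol, ξ₁ = 150.7 mol.
Outlet amounts (n = n₀ + Σ ν·ξ):
  E: 502.6 − 1(150.7) − 1(25.68) = 326.2
  B: 0 + 2(150.7) = 301.5
  D: 0 + 2(25.68) = 51.36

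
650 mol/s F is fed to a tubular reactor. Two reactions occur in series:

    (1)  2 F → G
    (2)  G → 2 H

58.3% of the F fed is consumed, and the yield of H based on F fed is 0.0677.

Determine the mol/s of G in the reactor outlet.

Conversion of F: F consumed = 2ξ₁ = 0.583 × 650 → ξ₁ = 189.5 mol/s.
Yield of H: 2ξ₂ / 650 = 0.0677 → ξ₂ = 22 mol/s.
Outlet amounts (n = n₀ + Σ ν·ξ):
  F: 650 − 2(189.5) = 271.1
  G: 0 + 1(189.5) − 1(22) = 167.5
  H: 0 + 2(22) = 44

167 mol/s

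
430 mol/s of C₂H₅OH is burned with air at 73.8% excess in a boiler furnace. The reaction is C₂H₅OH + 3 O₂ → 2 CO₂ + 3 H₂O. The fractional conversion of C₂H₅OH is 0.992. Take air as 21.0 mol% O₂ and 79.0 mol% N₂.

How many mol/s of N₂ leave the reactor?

Stoichiometric O₂ = 3 × 430 = 1290 mol/s; O₂ fed = 1290 × 1.738 = 2242 mol/s.
N₂ fed = 2242 × 79/21 = 8434 mol/s.
Fuel reacted = 0.992 × 430 → ξ = 426.6 mol/s.
Outlet (n = n₀ + ν ξ):
  C₂H₅OH: 430 − 1(426.6) = 3.44
  O₂: 2242 − 3(426.6) = 962.3
  N₂: 8434 (inert)
  CO₂: 0 + 2(426.6) = 853.1
  H₂O: 0 + 3(426.6) = 1280

8430 mol/s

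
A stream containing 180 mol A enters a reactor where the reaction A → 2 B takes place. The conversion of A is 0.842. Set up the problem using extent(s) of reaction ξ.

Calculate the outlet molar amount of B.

303 mol

A reacted = 0.842 × 180 = 151.6 mol; ν_A = −1, so ξ = 151.6/1 = 151.6 mol.
Outlet amounts (n = n₀ + ν ξ):
  A: 180 − 1(151.6) = 28.44
  B: 0 + 2(151.6) = 303.1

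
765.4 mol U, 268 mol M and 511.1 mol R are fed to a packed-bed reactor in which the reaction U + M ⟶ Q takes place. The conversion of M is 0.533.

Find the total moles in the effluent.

1400 mol

M reacted = 0.533 × 268 = 142.8 mol; ν_M = −1, so ξ = 142.8/1 = 142.8 mol.
Outlet amounts (n = n₀ + ν ξ):
  U: 765.4 − 1(142.8) = 622.6
  M: 268 − 1(142.8) = 125.2
  Q: 0 + 1(142.8) = 142.8
  R: 511.1 (inert)
Total out = 622.6 + 125.2 + 142.8 + 511.1 = 1402 mol.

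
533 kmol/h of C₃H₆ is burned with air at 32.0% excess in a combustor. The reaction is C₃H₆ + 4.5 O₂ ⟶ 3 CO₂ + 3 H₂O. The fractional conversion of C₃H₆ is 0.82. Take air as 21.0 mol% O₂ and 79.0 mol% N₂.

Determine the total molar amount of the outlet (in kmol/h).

Stoichiometric O₂ = 4.5 × 533 = 2398 kmol/h; O₂ fed = 2398 × 1.320 = 3166 kmol/h.
N₂ fed = 3166 × 79/21 = 11910 kmol/h.
Fuel reacted = 0.82 × 533 → ξ = 437.1 kmol/h.
Outlet (n = n₀ + ν ξ):
  C₃H₆: 533 − 1(437.1) = 95.94
  O₂: 3166 − 4.5(437.1) = 1199
  N₂: 11910 (inert)
  CO₂: 0 + 3(437.1) = 1311
  H₂O: 0 + 3(437.1) = 1311
Total out = 95.94 + 1199 + 11910 + 1311 + 1311 = 15830 kmol/h.

15800 kmol/h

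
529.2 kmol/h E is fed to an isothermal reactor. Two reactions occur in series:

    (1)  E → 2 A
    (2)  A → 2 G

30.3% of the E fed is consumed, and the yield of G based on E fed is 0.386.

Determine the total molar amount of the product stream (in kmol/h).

Conversion of E: E consumed = 1ξ₁ = 0.303 × 529.2 → ξ₁ = 160.3 kmol/h.
Yield of G: 2ξ₂ / 529.2 = 0.386 → ξ₂ = 102.1 kmol/h.
Outlet amounts (n = n₀ + Σ ν·ξ):
  E: 529.2 − 1(160.3) = 368.9
  A: 0 + 2(160.3) − 1(102.1) = 218.6
  G: 0 + 2(102.1) = 204.3
Total out = 368.9 + 218.6 + 204.3 = 791.7 kmol/h.

792 kmol/h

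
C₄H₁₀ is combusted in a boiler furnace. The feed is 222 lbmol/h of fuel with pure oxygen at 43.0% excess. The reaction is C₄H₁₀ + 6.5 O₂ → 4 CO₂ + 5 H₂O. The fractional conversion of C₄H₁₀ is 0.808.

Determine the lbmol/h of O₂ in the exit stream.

898 lbmol/h

Stoichiometric O₂ = 6.5 × 222 = 1443 lbmol/h; O₂ fed = 1443 × 1.430 = 2063 lbmol/h.
Fuel reacted = 0.808 × 222 → ξ = 179.4 lbmol/h.
Outlet (n = n₀ + ν ξ):
  C₄H₁₀: 222 − 1(179.4) = 42.62
  O₂: 2063 − 6.5(179.4) = 897.5
  CO₂: 0 + 4(179.4) = 717.5
  H₂O: 0 + 5(179.4) = 896.9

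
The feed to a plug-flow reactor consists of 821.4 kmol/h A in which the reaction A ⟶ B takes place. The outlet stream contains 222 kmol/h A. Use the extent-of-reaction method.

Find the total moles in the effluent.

For A: n = n₀ − 1ξ → 222 = 821.4 − 1ξ, giving ξ = 599.4 kmol/h.
Outlet amounts (n = n₀ + ν ξ):
  A: 821.4 − 1(599.4) = 222
  B: 0 + 1(599.4) = 599.4
Total out = 222 + 599.4 = 821.4 kmol/h.

821 kmol/h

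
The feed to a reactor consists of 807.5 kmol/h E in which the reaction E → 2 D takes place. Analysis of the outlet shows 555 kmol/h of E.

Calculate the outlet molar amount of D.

For E: n = n₀ − 1ξ → 555 = 807.5 − 1ξ, giving ξ = 252.5 kmol/h.
Outlet amounts (n = n₀ + ν ξ):
  E: 807.5 − 1(252.5) = 555
  D: 0 + 2(252.5) = 505

505 kmol/h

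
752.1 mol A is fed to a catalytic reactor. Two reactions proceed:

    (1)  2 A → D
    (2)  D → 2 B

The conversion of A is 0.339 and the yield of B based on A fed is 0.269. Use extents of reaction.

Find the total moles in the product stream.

Conversion of A: A consumed = 2ξ₁ = 0.339 × 752.1 → ξ₁ = 127.5 mol.
Yield of B: 2ξ₂ / 752.1 = 0.269 → ξ₂ = 101.2 mol.
Outlet amounts (n = n₀ + Σ ν·ξ):
  A: 752.1 − 2(127.5) = 497.1
  D: 0 + 1(127.5) − 1(101.2) = 26.32
  B: 0 + 2(101.2) = 202.3
Total out = 497.1 + 26.32 + 202.3 = 725.8 mol.

726 mol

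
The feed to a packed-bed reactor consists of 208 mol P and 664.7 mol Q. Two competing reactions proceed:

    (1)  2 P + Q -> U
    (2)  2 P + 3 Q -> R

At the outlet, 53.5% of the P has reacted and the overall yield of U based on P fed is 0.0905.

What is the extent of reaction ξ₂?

Yield of U: 1ξ₁ / 208 = 0.0905 → ξ₁ = 18.82 mol.
Conversion of P: 2ξ₁ + 2ξ₂ = 0.535 × 208 = 111.3 → ξ₂ = 36.82 mol.
Outlet amounts (n = n₀ + Σ ν·ξ):
  P: 208 − 2(18.82) − 2(36.82) = 96.72
  Q: 664.7 − 1(18.82) − 3(36.82) = 535.4
  U: 0 + 1(18.82) = 18.82
  R: 0 + 1(36.82) = 36.82

ξ₂ = 36.8 mol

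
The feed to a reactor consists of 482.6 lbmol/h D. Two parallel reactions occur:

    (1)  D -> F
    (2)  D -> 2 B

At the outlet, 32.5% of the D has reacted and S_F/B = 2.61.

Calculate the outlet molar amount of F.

132 lbmol/h

Conversion of D: D consumed = 0.325 × 482.6 = 156.8 lbmol/h = 1ξ₁ + 1ξ₂.
Selectivity: 1ξ₁ / (2ξ₂) = 2.61 → ξ₁ = 5.22 ξ₂.
Substitute: (1·5.22 + 1) ξ₂ = 156.8 → ξ₂ = 25.22 lbmol/h, ξ₁ = 131.6 lbmol/h.
Outlet amounts (n = n₀ + Σ ν·ξ):
  D: 482.6 − 1(131.6) − 1(25.22) = 325.8
  F: 0 + 1(131.6) = 131.6
  B: 0 + 2(25.22) = 50.43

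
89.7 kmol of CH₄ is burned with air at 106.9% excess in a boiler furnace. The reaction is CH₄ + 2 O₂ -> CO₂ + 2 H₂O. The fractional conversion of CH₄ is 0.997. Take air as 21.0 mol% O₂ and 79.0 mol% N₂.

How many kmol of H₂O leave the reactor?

Stoichiometric O₂ = 2 × 89.7 = 179.4 kmol; O₂ fed = 179.4 × 2.069 = 371.2 kmol.
N₂ fed = 371.2 × 79/21 = 1396 kmol.
Fuel reacted = 0.997 × 89.7 → ξ = 89.43 kmol.
Outlet (n = n₀ + ν ξ):
  CH₄: 89.7 − 1(89.43) = 0.2691
  O₂: 371.2 − 2(89.43) = 192.3
  N₂: 1396 (inert)
  CO₂: 0 + 1(89.43) = 89.43
  H₂O: 0 + 2(89.43) = 178.9

179 kmol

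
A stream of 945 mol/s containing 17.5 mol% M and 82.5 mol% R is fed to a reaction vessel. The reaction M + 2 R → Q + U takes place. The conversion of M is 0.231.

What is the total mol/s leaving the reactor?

907 mol/s

M reacted = 0.231 × 165.4 = 38.2 mol/s; ν_M = −1, so ξ = 38.2/1 = 38.2 mol/s.
Outlet amounts (n = n₀ + ν ξ):
  M: 165.4 − 1(38.2) = 127.2
  R: 779.6 − 2(38.2) = 703.2
  Q: 0 + 1(38.2) = 38.2
  U: 0 + 1(38.2) = 38.2
Total out = 127.2 + 703.2 + 38.2 + 38.2 = 906.8 mol/s.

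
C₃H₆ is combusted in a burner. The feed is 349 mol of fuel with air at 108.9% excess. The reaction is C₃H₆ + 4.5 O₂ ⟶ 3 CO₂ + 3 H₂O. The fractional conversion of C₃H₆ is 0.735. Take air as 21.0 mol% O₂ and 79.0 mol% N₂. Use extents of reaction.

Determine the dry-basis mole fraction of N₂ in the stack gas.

0.805

Stoichiometric O₂ = 4.5 × 349 = 1570 mol; O₂ fed = 1570 × 2.089 = 3281 mol.
N₂ fed = 3281 × 79/21 = 12340 mol.
Fuel reacted = 0.735 × 349 → ξ = 256.5 mol.
Outlet (n = n₀ + ν ξ):
  C₃H₆: 349 − 1(256.5) = 92.49
  O₂: 3281 − 4.5(256.5) = 2126
  N₂: 12340 (inert)
  CO₂: 0 + 3(256.5) = 769.5
  H₂O: 0 + 3(256.5) = 769.5
Dry total = 15330 mol; y_N₂ (dry) = 12340 / 15330 = 0.8051.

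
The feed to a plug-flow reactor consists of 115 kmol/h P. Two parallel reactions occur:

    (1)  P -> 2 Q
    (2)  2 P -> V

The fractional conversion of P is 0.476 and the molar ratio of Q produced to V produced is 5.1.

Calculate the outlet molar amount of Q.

Conversion of P: P consumed = 0.476 × 115 = 54.74 kmol/h = 1ξ₁ + 2ξ₂.
Selectivity: 2ξ₁ / (1ξ₂) = 5.1 → ξ₁ = 2.55 ξ₂.
Substitute: (1·2.55 + 2) ξ₂ = 54.74 → ξ₂ = 12.03 kmol/h, ξ₁ = 30.68 kmol/h.
Outlet amounts (n = n₀ + Σ ν·ξ):
  P: 115 − 1(30.68) − 2(12.03) = 60.26
  Q: 0 + 2(30.68) = 61.36
  V: 0 + 1(12.03) = 12.03

61.4 kmol/h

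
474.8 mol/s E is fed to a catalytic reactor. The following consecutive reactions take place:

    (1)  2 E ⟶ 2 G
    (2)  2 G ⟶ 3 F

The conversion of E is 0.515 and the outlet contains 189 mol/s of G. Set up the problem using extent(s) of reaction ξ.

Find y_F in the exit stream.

Conversion of E: E consumed = 2ξ₁ = 0.515 × 474.8 → ξ₁ = 122.3 mol/s.
G balance: n_G = 0 + 2ξ₁ − 2ξ₂ = 189 → ξ₂ = (2·122.3 − 189)/2 = 27.76 mol/s.
Outlet amounts (n = n₀ + Σ ν·ξ):
  E: 474.8 − 2(122.3) = 230.3
  G: 0 + 2(122.3) − 2(27.76) = 189
  F: 0 + 3(27.76) = 83.28
Total out = 502.6 mol/s; y_F = 83.28 / 502.6 = 0.1657.

0.166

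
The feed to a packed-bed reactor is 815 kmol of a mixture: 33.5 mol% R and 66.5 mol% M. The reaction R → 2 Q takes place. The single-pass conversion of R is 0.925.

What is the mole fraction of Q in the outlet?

0.473

R reacted = 0.925 × 273 = 252.5 kmol; ν_R = −1, so ξ = 252.5/1 = 252.5 kmol.
Outlet amounts (n = n₀ + ν ξ):
  R: 273 − 1(252.5) = 20.48
  Q: 0 + 2(252.5) = 505.1
  M: 542 (inert)
Total out = 1068 kmol; y_Q = 505.1 / 1068 = 0.4731.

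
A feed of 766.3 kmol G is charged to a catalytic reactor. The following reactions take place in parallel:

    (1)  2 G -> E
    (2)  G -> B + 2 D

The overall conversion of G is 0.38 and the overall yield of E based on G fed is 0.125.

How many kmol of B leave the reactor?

Yield of E: 1ξ₁ / 766.3 = 0.125 → ξ₁ = 95.79 kmol.
Conversion of G: 2ξ₁ + 1ξ₂ = 0.38 × 766.3 = 291.2 → ξ₂ = 99.62 kmol.
Outlet amounts (n = n₀ + Σ ν·ξ):
  G: 766.3 − 2(95.79) − 1(99.62) = 475.1
  E: 0 + 1(95.79) = 95.79
  B: 0 + 1(99.62) = 99.62
  D: 0 + 2(99.62) = 199.2

99.6 kmol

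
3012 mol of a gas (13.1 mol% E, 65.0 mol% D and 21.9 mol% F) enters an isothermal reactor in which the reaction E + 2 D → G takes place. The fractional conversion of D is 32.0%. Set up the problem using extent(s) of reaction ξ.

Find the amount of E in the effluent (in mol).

D reacted = 0.32 × 1958 = 626.5 mol; ν_D = −2, so ξ = 626.5/2 = 313.2 mol.
Outlet amounts (n = n₀ + ν ξ):
  E: 394.6 − 1(313.2) = 81.32
  D: 1958 − 2(313.2) = 1331
  G: 0 + 1(313.2) = 313.2
  F: 659.6 (inert)

81.3 mol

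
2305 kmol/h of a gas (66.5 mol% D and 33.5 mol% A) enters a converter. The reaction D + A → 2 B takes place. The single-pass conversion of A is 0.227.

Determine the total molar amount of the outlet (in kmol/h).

A reacted = 0.227 × 772.2 = 175.3 kmol/h; ν_A = −1, so ξ = 175.3/1 = 175.3 kmol/h.
Outlet amounts (n = n₀ + ν ξ):
  D: 1533 − 1(175.3) = 1358
  A: 772.2 − 1(175.3) = 596.9
  B: 0 + 2(175.3) = 350.6
Total out = 1358 + 596.9 + 350.6 = 2305 kmol/h.

2300 kmol/h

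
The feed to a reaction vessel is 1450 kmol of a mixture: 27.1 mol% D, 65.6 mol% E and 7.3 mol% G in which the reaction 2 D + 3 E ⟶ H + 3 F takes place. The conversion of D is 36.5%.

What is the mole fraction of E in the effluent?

0.534

D reacted = 0.365 × 392.9 = 143.4 kmol; ν_D = −2, so ξ = 143.4/2 = 71.71 kmol.
Outlet amounts (n = n₀ + ν ξ):
  D: 392.9 − 2(71.71) = 249.5
  E: 951.2 − 3(71.71) = 736.1
  H: 0 + 1(71.71) = 71.71
  F: 0 + 3(71.71) = 215.1
  G: 105.8 (inert)
Total out = 1378 kmol; y_E = 736.1 / 1378 = 0.534.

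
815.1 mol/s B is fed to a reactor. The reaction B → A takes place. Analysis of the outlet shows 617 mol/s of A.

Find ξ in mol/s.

ξ = 617 mol/s

For A: n = n₀ + 1ξ → 617 = 0 + 1ξ, giving ξ = 617 mol/s.
Outlet amounts (n = n₀ + ν ξ):
  B: 815.1 − 1(617) = 198.1
  A: 0 + 1(617) = 617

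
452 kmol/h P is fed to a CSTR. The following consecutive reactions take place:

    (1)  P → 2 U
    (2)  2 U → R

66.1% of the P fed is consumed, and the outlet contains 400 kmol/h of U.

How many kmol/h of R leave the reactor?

98.8 kmol/h

Conversion of P: P consumed = 1ξ₁ = 0.661 × 452 → ξ₁ = 298.8 kmol/h.
U balance: n_U = 0 + 2ξ₁ − 2ξ₂ = 400 → ξ₂ = (2·298.8 − 400)/2 = 98.77 kmol/h.
Outlet amounts (n = n₀ + Σ ν·ξ):
  P: 452 − 1(298.8) = 153.2
  U: 0 + 2(298.8) − 2(98.77) = 400
  R: 0 + 1(98.77) = 98.77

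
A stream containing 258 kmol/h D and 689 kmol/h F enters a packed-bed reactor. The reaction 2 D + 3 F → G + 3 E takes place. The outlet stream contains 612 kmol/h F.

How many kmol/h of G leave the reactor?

For F: n = n₀ − 3ξ → 612 = 689 − 3ξ, giving ξ = 25.67 kmol/h.
Outlet amounts (n = n₀ + ν ξ):
  D: 258 − 2(25.67) = 206.7
  F: 689 − 3(25.67) = 612
  G: 0 + 1(25.67) = 25.67
  E: 0 + 3(25.67) = 77

25.7 kmol/h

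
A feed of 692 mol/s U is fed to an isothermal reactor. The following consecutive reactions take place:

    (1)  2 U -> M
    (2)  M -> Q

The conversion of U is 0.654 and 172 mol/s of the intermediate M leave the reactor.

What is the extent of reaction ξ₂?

ξ₂ = 54.3 mol/s

Conversion of U: U consumed = 2ξ₁ = 0.654 × 692 → ξ₁ = 226.3 mol/s.
M balance: n_M = 0 + 1ξ₁ − 1ξ₂ = 172 → ξ₂ = (1·226.3 − 172)/1 = 54.28 mol/s.
Outlet amounts (n = n₀ + Σ ν·ξ):
  U: 692 − 2(226.3) = 239.4
  M: 0 + 1(226.3) − 1(54.28) = 172
  Q: 0 + 1(54.28) = 54.28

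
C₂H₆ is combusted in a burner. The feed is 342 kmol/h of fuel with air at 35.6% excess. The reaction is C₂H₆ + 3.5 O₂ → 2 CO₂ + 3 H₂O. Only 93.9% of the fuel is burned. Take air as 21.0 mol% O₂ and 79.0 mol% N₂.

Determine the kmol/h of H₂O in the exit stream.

963 kmol/h

Stoichiometric O₂ = 3.5 × 342 = 1197 kmol/h; O₂ fed = 1197 × 1.356 = 1623 kmol/h.
N₂ fed = 1623 × 79/21 = 6106 kmol/h.
Fuel reacted = 0.939 × 342 → ξ = 321.1 kmol/h.
Outlet (n = n₀ + ν ξ):
  C₂H₆: 342 − 1(321.1) = 20.86
  O₂: 1623 − 3.5(321.1) = 499.1
  N₂: 6106 (inert)
  CO₂: 0 + 2(321.1) = 642.3
  H₂O: 0 + 3(321.1) = 963.4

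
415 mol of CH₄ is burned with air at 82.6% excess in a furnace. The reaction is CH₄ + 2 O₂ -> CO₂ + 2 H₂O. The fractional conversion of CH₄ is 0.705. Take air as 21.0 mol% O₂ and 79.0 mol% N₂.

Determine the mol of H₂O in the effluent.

Stoichiometric O₂ = 2 × 415 = 830 mol; O₂ fed = 830 × 1.826 = 1516 mol.
N₂ fed = 1516 × 79/21 = 5701 mol.
Fuel reacted = 0.705 × 415 → ξ = 292.6 mol.
Outlet (n = n₀ + ν ξ):
  CH₄: 415 − 1(292.6) = 122.4
  O₂: 1516 − 2(292.6) = 930.4
  N₂: 5701 (inert)
  CO₂: 0 + 1(292.6) = 292.6
  H₂O: 0 + 2(292.6) = 585.1

585 mol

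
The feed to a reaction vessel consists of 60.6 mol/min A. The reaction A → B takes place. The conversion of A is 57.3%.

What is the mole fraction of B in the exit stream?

0.573

A reacted = 0.573 × 60.6 = 34.72 mol/min; ν_A = −1, so ξ = 34.72/1 = 34.72 mol/min.
Outlet amounts (n = n₀ + ν ξ):
  A: 60.6 − 1(34.72) = 25.88
  B: 0 + 1(34.72) = 34.72
Total out = 60.6 mol/min; y_B = 34.72 / 60.6 = 0.573.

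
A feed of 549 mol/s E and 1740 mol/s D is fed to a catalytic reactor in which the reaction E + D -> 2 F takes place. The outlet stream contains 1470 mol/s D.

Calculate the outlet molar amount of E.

279 mol/s

For D: n = n₀ − 1ξ → 1470 = 1740 − 1ξ, giving ξ = 270 mol/s.
Outlet amounts (n = n₀ + ν ξ):
  E: 549 − 1(270) = 279
  D: 1740 − 1(270) = 1470
  F: 0 + 2(270) = 540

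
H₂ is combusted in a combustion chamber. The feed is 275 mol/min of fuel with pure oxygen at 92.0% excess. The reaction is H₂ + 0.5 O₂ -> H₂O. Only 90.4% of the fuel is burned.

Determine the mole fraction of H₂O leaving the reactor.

Stoichiometric O₂ = 0.5 × 275 = 137.5 mol/min; O₂ fed = 137.5 × 1.920 = 264 mol/min.
Fuel reacted = 0.904 × 275 → ξ = 248.6 mol/min.
Outlet (n = n₀ + ν ξ):
  H₂: 275 − 1(248.6) = 26.4
  O₂: 264 − 0.5(248.6) = 139.7
  H₂O: 0 + 1(248.6) = 248.6
Total out = 414.7 mol/min; y_H₂O = 248.6 / 414.7 = 0.5995.

0.599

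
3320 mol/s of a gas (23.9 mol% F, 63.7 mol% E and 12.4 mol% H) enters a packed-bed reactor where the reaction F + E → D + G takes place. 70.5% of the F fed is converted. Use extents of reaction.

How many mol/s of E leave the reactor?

F reacted = 0.705 × 793.5 = 559.4 mol/s; ν_F = −1, so ξ = 559.4/1 = 559.4 mol/s.
Outlet amounts (n = n₀ + ν ξ):
  F: 793.5 − 1(559.4) = 234.1
  E: 2115 − 1(559.4) = 1555
  D: 0 + 1(559.4) = 559.4
  G: 0 + 1(559.4) = 559.4
  H: 411.7 (inert)

1560 mol/s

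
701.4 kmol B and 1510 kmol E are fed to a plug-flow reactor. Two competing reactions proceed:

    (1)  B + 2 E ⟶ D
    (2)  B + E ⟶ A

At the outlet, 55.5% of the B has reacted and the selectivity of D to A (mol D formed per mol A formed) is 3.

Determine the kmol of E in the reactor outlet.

829 kmol

Conversion of B: B consumed = 0.555 × 701.4 = 389.3 kmol = 1ξ₁ + 1ξ₂.
Selectivity: 1ξ₁ / (1ξ₂) = 3 → ξ₁ = 3 ξ₂.
Substitute: (1·3 + 1) ξ₂ = 389.3 → ξ₂ = 97.32 kmol, ξ₁ = 292 kmol.
Outlet amounts (n = n₀ + Σ ν·ξ):
  B: 701.4 − 1(292) − 1(97.32) = 312.1
  E: 1510 − 2(292) − 1(97.32) = 828.8
  D: 0 + 1(292) = 292
  A: 0 + 1(97.32) = 97.32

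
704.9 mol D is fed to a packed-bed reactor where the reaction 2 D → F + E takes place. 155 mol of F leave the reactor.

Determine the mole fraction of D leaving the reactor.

0.56

For F: n = n₀ + 1ξ → 155 = 0 + 1ξ, giving ξ = 155 mol.
Outlet amounts (n = n₀ + ν ξ):
  D: 704.9 − 2(155) = 394.9
  F: 0 + 1(155) = 155
  E: 0 + 1(155) = 155
Total out = 704.9 mol; y_D = 394.9 / 704.9 = 0.5602.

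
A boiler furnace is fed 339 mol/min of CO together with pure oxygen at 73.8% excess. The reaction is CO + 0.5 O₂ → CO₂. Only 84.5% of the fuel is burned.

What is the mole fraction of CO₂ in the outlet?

0.584

Stoichiometric O₂ = 0.5 × 339 = 169.5 mol/min; O₂ fed = 169.5 × 1.738 = 294.6 mol/min.
Fuel reacted = 0.845 × 339 → ξ = 286.5 mol/min.
Outlet (n = n₀ + ν ξ):
  CO: 339 − 1(286.5) = 52.55
  O₂: 294.6 − 0.5(286.5) = 151.4
  CO₂: 0 + 1(286.5) = 286.5
Total out = 490.4 mol/min; y_CO₂ = 286.5 / 490.4 = 0.5842.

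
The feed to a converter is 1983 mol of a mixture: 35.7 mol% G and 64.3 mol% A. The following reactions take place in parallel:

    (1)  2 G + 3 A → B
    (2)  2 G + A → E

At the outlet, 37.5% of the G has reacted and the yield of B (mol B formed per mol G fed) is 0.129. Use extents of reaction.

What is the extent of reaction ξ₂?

ξ₂ = 41.4 mol

Yield of B: 1ξ₁ / 707.9 = 0.129 → ξ₁ = 91.32 mol.
Conversion of G: 2ξ₁ + 2ξ₂ = 0.375 × 707.9 = 265.5 → ξ₂ = 41.41 mol.
Outlet amounts (n = n₀ + Σ ν·ξ):
  G: 707.9 − 2(91.32) − 2(41.41) = 442.5
  A: 1275 − 3(91.32) − 1(41.41) = 959.7
  B: 0 + 1(91.32) = 91.32
  E: 0 + 1(41.41) = 41.41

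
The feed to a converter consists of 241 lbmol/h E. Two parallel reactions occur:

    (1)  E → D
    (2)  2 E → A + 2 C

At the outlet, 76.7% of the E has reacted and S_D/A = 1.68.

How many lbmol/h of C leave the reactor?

Conversion of E: E consumed = 0.767 × 241 = 184.8 lbmol/h = 1ξ₁ + 2ξ₂.
Selectivity: 1ξ₁ / (1ξ₂) = 1.68 → ξ₁ = 1.68 ξ₂.
Substitute: (1·1.68 + 2) ξ₂ = 184.8 → ξ₂ = 50.23 lbmol/h, ξ₁ = 84.39 lbmol/h.
Outlet amounts (n = n₀ + Σ ν·ξ):
  E: 241 − 1(84.39) − 2(50.23) = 56.15
  D: 0 + 1(84.39) = 84.39
  A: 0 + 1(50.23) = 50.23
  C: 0 + 2(50.23) = 100.5

100 lbmol/h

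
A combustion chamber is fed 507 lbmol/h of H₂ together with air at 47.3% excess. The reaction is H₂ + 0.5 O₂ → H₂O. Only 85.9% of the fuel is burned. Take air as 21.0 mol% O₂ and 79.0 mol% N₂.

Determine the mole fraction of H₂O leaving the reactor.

0.211

Stoichiometric O₂ = 0.5 × 507 = 253.5 lbmol/h; O₂ fed = 253.5 × 1.473 = 373.4 lbmol/h.
N₂ fed = 373.4 × 79/21 = 1405 lbmol/h.
Fuel reacted = 0.859 × 507 → ξ = 435.5 lbmol/h.
Outlet (n = n₀ + ν ξ):
  H₂: 507 − 1(435.5) = 71.49
  O₂: 373.4 − 0.5(435.5) = 155.6
  N₂: 1405 (inert)
  H₂O: 0 + 1(435.5) = 435.5
Total out = 2067 lbmol/h; y_H₂O = 435.5 / 2067 = 0.2107.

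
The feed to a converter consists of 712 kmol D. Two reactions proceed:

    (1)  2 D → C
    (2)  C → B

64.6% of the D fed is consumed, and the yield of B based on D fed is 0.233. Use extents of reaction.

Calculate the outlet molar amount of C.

64.1 kmol

Conversion of D: D consumed = 2ξ₁ = 0.646 × 712 → ξ₁ = 230 kmol.
Yield of B: 1ξ₂ / 712 = 0.233 → ξ₂ = 165.9 kmol.
Outlet amounts (n = n₀ + Σ ν·ξ):
  D: 712 − 2(230) = 252
  C: 0 + 1(230) − 1(165.9) = 64.08
  B: 0 + 1(165.9) = 165.9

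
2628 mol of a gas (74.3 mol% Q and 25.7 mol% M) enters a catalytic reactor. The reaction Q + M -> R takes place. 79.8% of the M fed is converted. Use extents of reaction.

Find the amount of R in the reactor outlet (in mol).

539 mol

M reacted = 0.798 × 675.4 = 539 mol; ν_M = −1, so ξ = 539/1 = 539 mol.
Outlet amounts (n = n₀ + ν ξ):
  Q: 1953 − 1(539) = 1414
  M: 675.4 − 1(539) = 136.4
  R: 0 + 1(539) = 539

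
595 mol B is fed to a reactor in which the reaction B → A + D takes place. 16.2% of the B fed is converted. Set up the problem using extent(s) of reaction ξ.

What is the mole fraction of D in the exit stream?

0.139

B reacted = 0.162 × 595 = 96.39 mol; ν_B = −1, so ξ = 96.39/1 = 96.39 mol.
Outlet amounts (n = n₀ + ν ξ):
  B: 595 − 1(96.39) = 498.6
  A: 0 + 1(96.39) = 96.39
  D: 0 + 1(96.39) = 96.39
Total out = 691.4 mol; y_D = 96.39 / 691.4 = 0.1394.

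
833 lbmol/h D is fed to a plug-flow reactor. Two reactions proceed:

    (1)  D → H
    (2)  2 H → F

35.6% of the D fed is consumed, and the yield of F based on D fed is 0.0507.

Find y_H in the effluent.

Conversion of D: D consumed = 1ξ₁ = 0.356 × 833 → ξ₁ = 296.5 lbmol/h.
Yield of F: 1ξ₂ / 833 = 0.0507 → ξ₂ = 42.23 lbmol/h.
Outlet amounts (n = n₀ + Σ ν·ξ):
  D: 833 − 1(296.5) = 536.5
  H: 0 + 1(296.5) − 2(42.23) = 212.1
  F: 0 + 1(42.23) = 42.23
Total out = 790.8 lbmol/h; y_H = 212.1 / 790.8 = 0.2682.

0.268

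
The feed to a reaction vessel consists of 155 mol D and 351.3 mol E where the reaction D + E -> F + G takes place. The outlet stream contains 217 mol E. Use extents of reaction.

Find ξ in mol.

For E: n = n₀ − 1ξ → 217 = 351.3 − 1ξ, giving ξ = 134.3 mol.
Outlet amounts (n = n₀ + ν ξ):
  D: 155 − 1(134.3) = 20.7
  E: 351.3 − 1(134.3) = 217
  F: 0 + 1(134.3) = 134.3
  G: 0 + 1(134.3) = 134.3

ξ = 134 mol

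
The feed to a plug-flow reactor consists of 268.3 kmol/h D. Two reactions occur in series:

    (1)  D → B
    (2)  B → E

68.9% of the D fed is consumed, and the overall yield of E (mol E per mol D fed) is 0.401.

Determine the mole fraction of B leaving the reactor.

0.288

Conversion of D: D consumed = 1ξ₁ = 0.689 × 268.3 → ξ₁ = 184.9 kmol/h.
Yield of E: 1ξ₂ / 268.3 = 0.401 → ξ₂ = 107.6 kmol/h.
Outlet amounts (n = n₀ + Σ ν·ξ):
  D: 268.3 − 1(184.9) = 83.44
  B: 0 + 1(184.9) − 1(107.6) = 77.27
  E: 0 + 1(107.6) = 107.6
Total out = 268.3 kmol/h; y_B = 77.27 / 268.3 = 0.288.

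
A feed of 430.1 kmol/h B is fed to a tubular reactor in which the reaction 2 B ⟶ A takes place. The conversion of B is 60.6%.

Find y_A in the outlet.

0.435

B reacted = 0.606 × 430.1 = 260.6 kmol/h; ν_B = −2, so ξ = 260.6/2 = 130.3 kmol/h.
Outlet amounts (n = n₀ + ν ξ):
  B: 430.1 − 2(130.3) = 169.5
  A: 0 + 1(130.3) = 130.3
Total out = 299.8 kmol/h; y_A = 130.3 / 299.8 = 0.4347.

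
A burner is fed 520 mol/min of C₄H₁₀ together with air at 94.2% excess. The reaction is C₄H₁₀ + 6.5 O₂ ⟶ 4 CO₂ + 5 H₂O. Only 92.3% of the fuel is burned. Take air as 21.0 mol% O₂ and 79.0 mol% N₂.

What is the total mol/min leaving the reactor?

32500 mol/min

Stoichiometric O₂ = 6.5 × 520 = 3380 mol/min; O₂ fed = 3380 × 1.942 = 6564 mol/min.
N₂ fed = 6564 × 79/21 = 24690 mol/min.
Fuel reacted = 0.923 × 520 → ξ = 480 mol/min.
Outlet (n = n₀ + ν ξ):
  C₄H₁₀: 520 − 1(480) = 40.04
  O₂: 6564 − 6.5(480) = 3444
  N₂: 24690 (inert)
  CO₂: 0 + 4(480) = 1920
  H₂O: 0 + 5(480) = 2400
Total out = 40.04 + 3444 + 24690 + 1920 + 2400 = 32500 mol/min.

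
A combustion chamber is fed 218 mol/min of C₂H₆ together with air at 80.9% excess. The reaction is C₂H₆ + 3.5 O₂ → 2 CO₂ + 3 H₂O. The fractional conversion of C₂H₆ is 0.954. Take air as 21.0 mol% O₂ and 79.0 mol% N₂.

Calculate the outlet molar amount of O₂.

Stoichiometric O₂ = 3.5 × 218 = 763 mol/min; O₂ fed = 763 × 1.809 = 1380 mol/min.
N₂ fed = 1380 × 79/21 = 5192 mol/min.
Fuel reacted = 0.954 × 218 → ξ = 208 mol/min.
Outlet (n = n₀ + ν ξ):
  C₂H₆: 218 − 1(208) = 10.03
  O₂: 1380 − 3.5(208) = 652.4
  N₂: 5192 (inert)
  CO₂: 0 + 2(208) = 415.9
  H₂O: 0 + 3(208) = 623.9

652 mol/min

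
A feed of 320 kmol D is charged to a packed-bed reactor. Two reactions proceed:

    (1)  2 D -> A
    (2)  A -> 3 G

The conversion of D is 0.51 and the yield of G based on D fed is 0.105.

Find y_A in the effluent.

0.27

Conversion of D: D consumed = 2ξ₁ = 0.51 × 320 → ξ₁ = 81.6 kmol.
Yield of G: 3ξ₂ / 320 = 0.105 → ξ₂ = 11.2 kmol.
Outlet amounts (n = n₀ + Σ ν·ξ):
  D: 320 − 2(81.6) = 156.8
  A: 0 + 1(81.6) − 1(11.2) = 70.4
  G: 0 + 3(11.2) = 33.6
Total out = 260.8 kmol; y_A = 70.4 / 260.8 = 0.2699.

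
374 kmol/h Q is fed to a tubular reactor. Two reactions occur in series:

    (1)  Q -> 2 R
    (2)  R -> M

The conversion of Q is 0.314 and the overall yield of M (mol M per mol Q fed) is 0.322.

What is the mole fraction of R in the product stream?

0.233

Conversion of Q: Q consumed = 1ξ₁ = 0.314 × 374 → ξ₁ = 117.4 kmol/h.
Yield of M: 1ξ₂ / 374 = 0.322 → ξ₂ = 120.4 kmol/h.
Outlet amounts (n = n₀ + Σ ν·ξ):
  Q: 374 − 1(117.4) = 256.6
  R: 0 + 2(117.4) − 1(120.4) = 114.4
  M: 0 + 1(120.4) = 120.4
Total out = 491.4 kmol/h; y_R = 114.4 / 491.4 = 0.2329.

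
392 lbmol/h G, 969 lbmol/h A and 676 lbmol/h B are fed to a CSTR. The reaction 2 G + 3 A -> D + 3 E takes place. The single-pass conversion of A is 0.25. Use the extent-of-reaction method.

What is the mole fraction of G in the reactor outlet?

A reacted = 0.25 × 969 = 242.2 lbmol/h; ν_A = −3, so ξ = 242.2/3 = 80.75 lbmol/h.
Outlet amounts (n = n₀ + ν ξ):
  G: 392 − 2(80.75) = 230.5
  A: 969 − 3(80.75) = 726.8
  D: 0 + 1(80.75) = 80.75
  E: 0 + 3(80.75) = 242.2
  B: 676 (inert)
Total out = 1956 lbmol/h; y_G = 230.5 / 1956 = 0.1178.

0.118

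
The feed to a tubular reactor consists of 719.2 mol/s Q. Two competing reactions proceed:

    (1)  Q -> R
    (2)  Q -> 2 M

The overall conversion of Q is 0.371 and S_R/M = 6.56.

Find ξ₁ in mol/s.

Conversion of Q: Q consumed = 0.371 × 719.2 = 266.8 mol/s = 1ξ₁ + 1ξ₂.
Selectivity: 1ξ₁ / (2ξ₂) = 6.56 → ξ₁ = 13.12 ξ₂.
Substitute: (1·13.12 + 1) ξ₂ = 266.8 → ξ₂ = 18.9 mol/s, ξ₁ = 247.9 mol/s.
Outlet amounts (n = n₀ + Σ ν·ξ):
  Q: 719.2 − 1(247.9) − 1(18.9) = 452.4
  R: 0 + 1(247.9) = 247.9
  M: 0 + 2(18.9) = 37.79

ξ₁ = 248 mol/s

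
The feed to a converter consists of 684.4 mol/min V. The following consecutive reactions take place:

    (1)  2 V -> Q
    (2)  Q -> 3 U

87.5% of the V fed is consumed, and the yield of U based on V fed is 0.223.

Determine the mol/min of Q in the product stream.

Conversion of V: V consumed = 2ξ₁ = 0.875 × 684.4 → ξ₁ = 299.4 mol/min.
Yield of U: 3ξ₂ / 684.4 = 0.223 → ξ₂ = 50.87 mol/min.
Outlet amounts (n = n₀ + Σ ν·ξ):
  V: 684.4 − 2(299.4) = 85.55
  Q: 0 + 1(299.4) − 1(50.87) = 248.6
  U: 0 + 3(50.87) = 152.6

249 mol/min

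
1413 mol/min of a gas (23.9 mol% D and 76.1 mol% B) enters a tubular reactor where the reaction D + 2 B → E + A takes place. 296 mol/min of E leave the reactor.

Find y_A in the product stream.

For E: n = n₀ + 1ξ → 296 = 0 + 1ξ, giving ξ = 296 mol/min.
Outlet amounts (n = n₀ + ν ξ):
  D: 337.7 − 1(296) = 41.71
  B: 1075 − 2(296) = 483.3
  E: 0 + 1(296) = 296
  A: 0 + 1(296) = 296
Total out = 1117 mol/min; y_A = 296 / 1117 = 0.265.

0.265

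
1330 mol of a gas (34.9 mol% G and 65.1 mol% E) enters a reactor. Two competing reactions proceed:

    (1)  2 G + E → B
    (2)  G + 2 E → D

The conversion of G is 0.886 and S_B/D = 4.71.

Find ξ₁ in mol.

Conversion of G: G consumed = 0.886 × 464.2 = 411.3 mol = 2ξ₁ + 1ξ₂.
Selectivity: 1ξ₁ / (1ξ₂) = 4.71 → ξ₁ = 4.71 ξ₂.
Substitute: (2·4.71 + 1) ξ₂ = 411.3 → ξ₂ = 39.47 mol, ξ₁ = 185.9 mol.
Outlet amounts (n = n₀ + Σ ν·ξ):
  G: 464.2 − 2(185.9) − 1(39.47) = 52.92
  E: 865.8 − 1(185.9) − 2(39.47) = 601
  B: 0 + 1(185.9) = 185.9
  D: 0 + 1(39.47) = 39.47

ξ₁ = 186 mol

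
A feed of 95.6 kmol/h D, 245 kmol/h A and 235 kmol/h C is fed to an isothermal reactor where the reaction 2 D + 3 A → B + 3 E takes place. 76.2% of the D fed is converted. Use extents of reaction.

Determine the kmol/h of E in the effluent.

D reacted = 0.762 × 95.6 = 72.85 kmol/h; ν_D = −2, so ξ = 72.85/2 = 36.42 kmol/h.
Outlet amounts (n = n₀ + ν ξ):
  D: 95.6 − 2(36.42) = 22.75
  A: 245 − 3(36.42) = 135.7
  B: 0 + 1(36.42) = 36.42
  E: 0 + 3(36.42) = 109.3
  C: 235 (inert)

109 kmol/h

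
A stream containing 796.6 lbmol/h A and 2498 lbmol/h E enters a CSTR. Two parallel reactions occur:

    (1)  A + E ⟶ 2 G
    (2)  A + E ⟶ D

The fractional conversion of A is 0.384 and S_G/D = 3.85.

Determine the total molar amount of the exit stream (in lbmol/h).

Conversion of A: A consumed = 0.384 × 796.6 = 305.9 lbmol/h = 1ξ₁ + 1ξ₂.
Selectivity: 2ξ₁ / (1ξ₂) = 3.85 → ξ₁ = 1.925 ξ₂.
Substitute: (1·1.925 + 1) ξ₂ = 305.9 → ξ₂ = 104.6 lbmol/h, ξ₁ = 201.3 lbmol/h.
Outlet amounts (n = n₀ + Σ ν·ξ):
  A: 796.6 − 1(201.3) − 1(104.6) = 490.7
  E: 2498 − 1(201.3) − 1(104.6) = 2192
  G: 0 + 2(201.3) = 402.6
  D: 0 + 1(104.6) = 104.6
Total out = 490.7 + 2192 + 402.6 + 104.6 = 3190 lbmol/h.

3190 lbmol/h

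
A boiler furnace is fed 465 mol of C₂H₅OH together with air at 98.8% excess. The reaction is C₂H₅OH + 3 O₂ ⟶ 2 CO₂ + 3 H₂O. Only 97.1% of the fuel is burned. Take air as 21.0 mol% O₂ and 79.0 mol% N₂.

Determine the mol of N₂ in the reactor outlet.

Stoichiometric O₂ = 3 × 465 = 1395 mol; O₂ fed = 1395 × 1.988 = 2773 mol.
N₂ fed = 2773 × 79/21 = 10430 mol.
Fuel reacted = 0.971 × 465 → ξ = 451.5 mol.
Outlet (n = n₀ + ν ξ):
  C₂H₅OH: 465 − 1(451.5) = 13.49
  O₂: 2773 − 3(451.5) = 1419
  N₂: 10430 (inert)
  CO₂: 0 + 2(451.5) = 903
  H₂O: 0 + 3(451.5) = 1355

10400 mol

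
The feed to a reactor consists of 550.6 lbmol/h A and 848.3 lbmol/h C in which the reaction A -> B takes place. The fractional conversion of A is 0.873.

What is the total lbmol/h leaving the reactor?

A reacted = 0.873 × 550.6 = 480.7 lbmol/h; ν_A = −1, so ξ = 480.7/1 = 480.7 lbmol/h.
Outlet amounts (n = n₀ + ν ξ):
  A: 550.6 − 1(480.7) = 69.93
  B: 0 + 1(480.7) = 480.7
  C: 848.3 (inert)
Total out = 69.93 + 480.7 + 848.3 = 1399 lbmol/h.

1400 lbmol/h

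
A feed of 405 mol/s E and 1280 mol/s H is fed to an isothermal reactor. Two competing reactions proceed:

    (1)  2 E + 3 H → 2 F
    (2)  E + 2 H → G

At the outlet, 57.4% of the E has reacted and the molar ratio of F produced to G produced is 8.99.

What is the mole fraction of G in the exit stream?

0.0176

Conversion of E: E consumed = 0.574 × 405 = 232.5 mol/s = 2ξ₁ + 1ξ₂.
Selectivity: 2ξ₁ / (1ξ₂) = 8.99 → ξ₁ = 4.495 ξ₂.
Substitute: (2·4.495 + 1) ξ₂ = 232.5 → ξ₂ = 23.27 mol/s, ξ₁ = 104.6 mol/s.
Outlet amounts (n = n₀ + Σ ν·ξ):
  E: 405 − 2(104.6) − 1(23.27) = 172.5
  H: 1280 − 3(104.6) − 2(23.27) = 919.7
  F: 0 + 2(104.6) = 209.2
  G: 0 + 1(23.27) = 23.27
Total out = 1325 mol/s; y_G = 23.27 / 1325 = 0.01757.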